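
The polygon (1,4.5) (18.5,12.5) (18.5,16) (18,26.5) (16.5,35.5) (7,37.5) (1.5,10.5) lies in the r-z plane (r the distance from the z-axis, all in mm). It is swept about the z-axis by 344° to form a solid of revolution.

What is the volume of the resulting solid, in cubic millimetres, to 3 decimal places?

Volume = 24212.609 mm³

Profile (r,z), 7 vertices: (1,4.5) (18.5,12.5) (18.5,16) (18,26.5) (16.5,35.5) (7,37.5) (1.5,10.5)
edge 0: (1,4.5)→(18.5,12.5)  cross = 1·12.5 − 18.5·4.5 = -70.7500; (r_i+r_j)·cross = 19.5·-70.7500 = -1379.6250
edge 1: (18.5,12.5)→(18.5,16)  cross = 18.5·16 − 18.5·12.5 = 64.7500; (r_i+r_j)·cross = 37·64.7500 = 2395.7500
edge 2: (18.5,16)→(18,26.5)  cross = 18.5·26.5 − 18·16 = 202.2500; (r_i+r_j)·cross = 36.5·202.2500 = 7382.1250
edge 3: (18,26.5)→(16.5,35.5)  cross = 18·35.5 − 16.5·26.5 = 201.7500; (r_i+r_j)·cross = 34.5·201.7500 = 6960.3750
edge 4: (16.5,35.5)→(7,37.5)  cross = 16.5·37.5 − 7·35.5 = 370.2500; (r_i+r_j)·cross = 23.5·370.2500 = 8700.8750
edge 5: (7,37.5)→(1.5,10.5)  cross = 7·10.5 − 1.5·37.5 = 17.2500; (r_i+r_j)·cross = 8.5·17.2500 = 146.6250
edge 6: (1.5,10.5)→(1,4.5)  cross = 1.5·4.5 − 1·10.5 = -3.7500; (r_i+r_j)·cross = 2.5·-3.7500 = -9.3750
Σcross = 781.7500 → A = |Σcross|/2 = 390.8750 mm²
Σ(r_i+r_j)·cross = 24196.7500 → first moment M = |Σ|/6 = 4032.7917
R_c = M/A = 4032.7917/390.8750 = 10.3173 mm
θ = 344° = 6.003933 rad
V = θ·R_c·A = 6.003933·10.3173·390.8750 = 24212.609 mm³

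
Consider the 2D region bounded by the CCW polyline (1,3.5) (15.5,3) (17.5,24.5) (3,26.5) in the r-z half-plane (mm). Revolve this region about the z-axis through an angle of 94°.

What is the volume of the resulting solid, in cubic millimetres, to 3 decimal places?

Profile (r,z), 4 vertices: (1,3.5) (15.5,3) (17.5,24.5) (3,26.5)
edge 0: (1,3.5)→(15.5,3)  cross = 1·3 − 15.5·3.5 = -51.2500; (r_i+r_j)·cross = 16.5·-51.2500 = -845.6250
edge 1: (15.5,3)→(17.5,24.5)  cross = 15.5·24.5 − 17.5·3 = 327.2500; (r_i+r_j)·cross = 33·327.2500 = 10799.2500
edge 2: (17.5,24.5)→(3,26.5)  cross = 17.5·26.5 − 3·24.5 = 390.2500; (r_i+r_j)·cross = 20.5·390.2500 = 8000.1250
edge 3: (3,26.5)→(1,3.5)  cross = 3·3.5 − 1·26.5 = -16.0000; (r_i+r_j)·cross = 4·-16.0000 = -64.0000
Σcross = 650.2500 → A = |Σcross|/2 = 325.1250 mm²
Σ(r_i+r_j)·cross = 17889.7500 → first moment M = |Σ|/6 = 2981.6250
R_c = M/A = 2981.6250/325.1250 = 9.1707 mm
θ = 94° = 1.640609 rad
V = θ·R_c·A = 1.640609·9.1707·325.1250 = 4891.682 mm³

Volume = 4891.682 mm³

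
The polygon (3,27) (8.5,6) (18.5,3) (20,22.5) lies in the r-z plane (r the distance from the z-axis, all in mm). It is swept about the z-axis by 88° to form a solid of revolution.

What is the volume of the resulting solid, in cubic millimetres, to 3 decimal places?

Volume = 5079.283 mm³

Profile (r,z), 4 vertices: (3,27) (8.5,6) (18.5,3) (20,22.5)
edge 0: (3,27)→(8.5,6)  cross = 3·6 − 8.5·27 = -211.5000; (r_i+r_j)·cross = 11.5·-211.5000 = -2432.2500
edge 1: (8.5,6)→(18.5,3)  cross = 8.5·3 − 18.5·6 = -85.5000; (r_i+r_j)·cross = 27·-85.5000 = -2308.5000
edge 2: (18.5,3)→(20,22.5)  cross = 18.5·22.5 − 20·3 = 356.2500; (r_i+r_j)·cross = 38.5·356.2500 = 13715.6250
edge 3: (20,22.5)→(3,27)  cross = 20·27 − 3·22.5 = 472.5000; (r_i+r_j)·cross = 23·472.5000 = 10867.5000
Σcross = 531.7500 → A = |Σcross|/2 = 265.8750 mm²
Σ(r_i+r_j)·cross = 19842.3750 → first moment M = |Σ|/6 = 3307.0625
R_c = M/A = 3307.0625/265.8750 = 12.4384 mm
θ = 88° = 1.535890 rad
V = θ·R_c·A = 1.535890·12.4384·265.8750 = 5079.283 mm³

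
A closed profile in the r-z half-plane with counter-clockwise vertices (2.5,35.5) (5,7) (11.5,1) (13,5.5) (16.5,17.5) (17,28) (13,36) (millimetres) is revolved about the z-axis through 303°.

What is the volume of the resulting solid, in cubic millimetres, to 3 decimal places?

Profile (r,z), 7 vertices: (2.5,35.5) (5,7) (11.5,1) (13,5.5) (16.5,17.5) (17,28) (13,36)
edge 0: (2.5,35.5)→(5,7)  cross = 2.5·7 − 5·35.5 = -160.0000; (r_i+r_j)·cross = 7.5·-160.0000 = -1200.0000
edge 1: (5,7)→(11.5,1)  cross = 5·1 − 11.5·7 = -75.5000; (r_i+r_j)·cross = 16.5·-75.5000 = -1245.7500
edge 2: (11.5,1)→(13,5.5)  cross = 11.5·5.5 − 13·1 = 50.2500; (r_i+r_j)·cross = 24.5·50.2500 = 1231.1250
edge 3: (13,5.5)→(16.5,17.5)  cross = 13·17.5 − 16.5·5.5 = 136.7500; (r_i+r_j)·cross = 29.5·136.7500 = 4034.1250
edge 4: (16.5,17.5)→(17,28)  cross = 16.5·28 − 17·17.5 = 164.5000; (r_i+r_j)·cross = 33.5·164.5000 = 5510.7500
edge 5: (17,28)→(13,36)  cross = 17·36 − 13·28 = 248.0000; (r_i+r_j)·cross = 30·248.0000 = 7440.0000
edge 6: (13,36)→(2.5,35.5)  cross = 13·35.5 − 2.5·36 = 371.5000; (r_i+r_j)·cross = 15.5·371.5000 = 5758.2500
Σcross = 735.5000 → A = |Σcross|/2 = 367.7500 mm²
Σ(r_i+r_j)·cross = 21528.5000 → first moment M = |Σ|/6 = 3588.0833
R_c = M/A = 3588.0833/367.7500 = 9.7569 mm
θ = 303° = 5.288348 rad
V = θ·R_c·A = 5.288348·9.7569·367.7500 = 18975.032 mm³

Volume = 18975.032 mm³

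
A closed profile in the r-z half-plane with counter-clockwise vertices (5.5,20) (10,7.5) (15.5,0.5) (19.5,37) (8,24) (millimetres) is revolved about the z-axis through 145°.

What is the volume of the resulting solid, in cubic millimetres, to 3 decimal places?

Volume = 8242.474 mm³

Profile (r,z), 5 vertices: (5.5,20) (10,7.5) (15.5,0.5) (19.5,37) (8,24)
edge 0: (5.5,20)→(10,7.5)  cross = 5.5·7.5 − 10·20 = -158.7500; (r_i+r_j)·cross = 15.5·-158.7500 = -2460.6250
edge 1: (10,7.5)→(15.5,0.5)  cross = 10·0.5 − 15.5·7.5 = -111.2500; (r_i+r_j)·cross = 25.5·-111.2500 = -2836.8750
edge 2: (15.5,0.5)→(19.5,37)  cross = 15.5·37 − 19.5·0.5 = 563.7500; (r_i+r_j)·cross = 35·563.7500 = 19731.2500
edge 3: (19.5,37)→(8,24)  cross = 19.5·24 − 8·37 = 172.0000; (r_i+r_j)·cross = 27.5·172.0000 = 4730.0000
edge 4: (8,24)→(5.5,20)  cross = 8·20 − 5.5·24 = 28.0000; (r_i+r_j)·cross = 13.5·28.0000 = 378.0000
Σcross = 493.7500 → A = |Σcross|/2 = 246.8750 mm²
Σ(r_i+r_j)·cross = 19541.7500 → first moment M = |Σ|/6 = 3256.9583
R_c = M/A = 3256.9583/246.8750 = 13.1927 mm
θ = 145° = 2.530727 rad
V = θ·R_c·A = 2.530727·13.1927·246.8750 = 8242.474 mm³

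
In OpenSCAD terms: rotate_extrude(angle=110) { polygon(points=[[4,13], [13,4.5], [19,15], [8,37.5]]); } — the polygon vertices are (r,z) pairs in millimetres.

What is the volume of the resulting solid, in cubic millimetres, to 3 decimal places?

Volume = 5242.024 mm³

Profile (r,z), 4 vertices: (4,13) (13,4.5) (19,15) (8,37.5)
edge 0: (4,13)→(13,4.5)  cross = 4·4.5 − 13·13 = -151.0000; (r_i+r_j)·cross = 17·-151.0000 = -2567.0000
edge 1: (13,4.5)→(19,15)  cross = 13·15 − 19·4.5 = 109.5000; (r_i+r_j)·cross = 32·109.5000 = 3504.0000
edge 2: (19,15)→(8,37.5)  cross = 19·37.5 − 8·15 = 592.5000; (r_i+r_j)·cross = 27·592.5000 = 15997.5000
edge 3: (8,37.5)→(4,13)  cross = 8·13 − 4·37.5 = -46.0000; (r_i+r_j)·cross = 12·-46.0000 = -552.0000
Σcross = 505.0000 → A = |Σcross|/2 = 252.5000 mm²
Σ(r_i+r_j)·cross = 16382.5000 → first moment M = |Σ|/6 = 2730.4167
R_c = M/A = 2730.4167/252.5000 = 10.8135 mm
θ = 110° = 1.919862 rad
V = θ·R_c·A = 1.919862·10.8135·252.5000 = 5242.024 mm³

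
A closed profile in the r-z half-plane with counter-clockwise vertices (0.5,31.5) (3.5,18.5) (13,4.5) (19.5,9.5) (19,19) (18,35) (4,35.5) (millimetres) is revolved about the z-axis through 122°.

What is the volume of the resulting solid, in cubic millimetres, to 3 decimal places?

Volume = 9858.889 mm³

Profile (r,z), 7 vertices: (0.5,31.5) (3.5,18.5) (13,4.5) (19.5,9.5) (19,19) (18,35) (4,35.5)
edge 0: (0.5,31.5)→(3.5,18.5)  cross = 0.5·18.5 − 3.5·31.5 = -101.0000; (r_i+r_j)·cross = 4·-101.0000 = -404.0000
edge 1: (3.5,18.5)→(13,4.5)  cross = 3.5·4.5 − 13·18.5 = -224.7500; (r_i+r_j)·cross = 16.5·-224.7500 = -3708.3750
edge 2: (13,4.5)→(19.5,9.5)  cross = 13·9.5 − 19.5·4.5 = 35.7500; (r_i+r_j)·cross = 32.5·35.7500 = 1161.8750
edge 3: (19.5,9.5)→(19,19)  cross = 19.5·19 − 19·9.5 = 190.0000; (r_i+r_j)·cross = 38.5·190.0000 = 7315.0000
edge 4: (19,19)→(18,35)  cross = 19·35 − 18·19 = 323.0000; (r_i+r_j)·cross = 37·323.0000 = 11951.0000
edge 5: (18,35)→(4,35.5)  cross = 18·35.5 − 4·35 = 499.0000; (r_i+r_j)·cross = 22·499.0000 = 10978.0000
edge 6: (4,35.5)→(0.5,31.5)  cross = 4·31.5 − 0.5·35.5 = 108.2500; (r_i+r_j)·cross = 4.5·108.2500 = 487.1250
Σcross = 830.2500 → A = |Σcross|/2 = 415.1250 mm²
Σ(r_i+r_j)·cross = 27780.6250 → first moment M = |Σ|/6 = 4630.1042
R_c = M/A = 4630.1042/415.1250 = 11.1535 mm
θ = 122° = 2.129302 rad
V = θ·R_c·A = 2.129302·11.1535·415.1250 = 9858.889 mm³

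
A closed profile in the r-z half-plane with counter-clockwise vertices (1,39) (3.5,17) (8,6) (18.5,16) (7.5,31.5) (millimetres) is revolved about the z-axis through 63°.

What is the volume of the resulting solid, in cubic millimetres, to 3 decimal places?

Volume = 2353.099 mm³

Profile (r,z), 5 vertices: (1,39) (3.5,17) (8,6) (18.5,16) (7.5,31.5)
edge 0: (1,39)→(3.5,17)  cross = 1·17 − 3.5·39 = -119.5000; (r_i+r_j)·cross = 4.5·-119.5000 = -537.7500
edge 1: (3.5,17)→(8,6)  cross = 3.5·6 − 8·17 = -115.0000; (r_i+r_j)·cross = 11.5·-115.0000 = -1322.5000
edge 2: (8,6)→(18.5,16)  cross = 8·16 − 18.5·6 = 17.0000; (r_i+r_j)·cross = 26.5·17.0000 = 450.5000
edge 3: (18.5,16)→(7.5,31.5)  cross = 18.5·31.5 − 7.5·16 = 462.7500; (r_i+r_j)·cross = 26·462.7500 = 12031.5000
edge 4: (7.5,31.5)→(1,39)  cross = 7.5·39 − 1·31.5 = 261.0000; (r_i+r_j)·cross = 8.5·261.0000 = 2218.5000
Σcross = 506.2500 → A = |Σcross|/2 = 253.1250 mm²
Σ(r_i+r_j)·cross = 12840.2500 → first moment M = |Σ|/6 = 2140.0417
R_c = M/A = 2140.0417/253.1250 = 8.4545 mm
θ = 63° = 1.099557 rad
V = θ·R_c·A = 1.099557·8.4545·253.1250 = 2353.099 mm³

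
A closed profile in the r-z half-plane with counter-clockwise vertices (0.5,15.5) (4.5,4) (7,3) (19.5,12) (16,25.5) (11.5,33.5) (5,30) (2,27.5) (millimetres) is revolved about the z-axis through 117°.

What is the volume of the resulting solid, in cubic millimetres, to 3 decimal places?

Profile (r,z), 8 vertices: (0.5,15.5) (4.5,4) (7,3) (19.5,12) (16,25.5) (11.5,33.5) (5,30) (2,27.5)
edge 0: (0.5,15.5)→(4.5,4)  cross = 0.5·4 − 4.5·15.5 = -67.7500; (r_i+r_j)·cross = 5·-67.7500 = -338.7500
edge 1: (4.5,4)→(7,3)  cross = 4.5·3 − 7·4 = -14.5000; (r_i+r_j)·cross = 11.5·-14.5000 = -166.7500
edge 2: (7,3)→(19.5,12)  cross = 7·12 − 19.5·3 = 25.5000; (r_i+r_j)·cross = 26.5·25.5000 = 675.7500
edge 3: (19.5,12)→(16,25.5)  cross = 19.5·25.5 − 16·12 = 305.2500; (r_i+r_j)·cross = 35.5·305.2500 = 10836.3750
edge 4: (16,25.5)→(11.5,33.5)  cross = 16·33.5 − 11.5·25.5 = 242.7500; (r_i+r_j)·cross = 27.5·242.7500 = 6675.6250
edge 5: (11.5,33.5)→(5,30)  cross = 11.5·30 − 5·33.5 = 177.5000; (r_i+r_j)·cross = 16.5·177.5000 = 2928.7500
edge 6: (5,30)→(2,27.5)  cross = 5·27.5 − 2·30 = 77.5000; (r_i+r_j)·cross = 7·77.5000 = 542.5000
edge 7: (2,27.5)→(0.5,15.5)  cross = 2·15.5 − 0.5·27.5 = 17.2500; (r_i+r_j)·cross = 2.5·17.2500 = 43.1250
Σcross = 763.5000 → A = |Σcross|/2 = 381.7500 mm²
Σ(r_i+r_j)·cross = 21196.6250 → first moment M = |Σ|/6 = 3532.7708
R_c = M/A = 3532.7708/381.7500 = 9.2541 mm
θ = 117° = 2.042035 rad
V = θ·R_c·A = 2.042035·9.2541·381.7500 = 7214.042 mm³

Volume = 7214.042 mm³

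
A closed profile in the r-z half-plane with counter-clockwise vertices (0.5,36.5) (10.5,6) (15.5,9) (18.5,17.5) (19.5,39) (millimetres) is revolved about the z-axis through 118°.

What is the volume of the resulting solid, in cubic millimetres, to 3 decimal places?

Volume = 9512.177 mm³

Profile (r,z), 5 vertices: (0.5,36.5) (10.5,6) (15.5,9) (18.5,17.5) (19.5,39)
edge 0: (0.5,36.5)→(10.5,6)  cross = 0.5·6 − 10.5·36.5 = -380.2500; (r_i+r_j)·cross = 11·-380.2500 = -4182.7500
edge 1: (10.5,6)→(15.5,9)  cross = 10.5·9 − 15.5·6 = 1.5000; (r_i+r_j)·cross = 26·1.5000 = 39.0000
edge 2: (15.5,9)→(18.5,17.5)  cross = 15.5·17.5 − 18.5·9 = 104.7500; (r_i+r_j)·cross = 34·104.7500 = 3561.5000
edge 3: (18.5,17.5)→(19.5,39)  cross = 18.5·39 − 19.5·17.5 = 380.2500; (r_i+r_j)·cross = 38·380.2500 = 14449.5000
edge 4: (19.5,39)→(0.5,36.5)  cross = 19.5·36.5 − 0.5·39 = 692.2500; (r_i+r_j)·cross = 20·692.2500 = 13845.0000
Σcross = 798.5000 → A = |Σcross|/2 = 399.2500 mm²
Σ(r_i+r_j)·cross = 27712.2500 → first moment M = |Σ|/6 = 4618.7083
R_c = M/A = 4618.7083/399.2500 = 11.5685 mm
θ = 118° = 2.059489 rad
V = θ·R_c·A = 2.059489·11.5685·399.2500 = 9512.177 mm³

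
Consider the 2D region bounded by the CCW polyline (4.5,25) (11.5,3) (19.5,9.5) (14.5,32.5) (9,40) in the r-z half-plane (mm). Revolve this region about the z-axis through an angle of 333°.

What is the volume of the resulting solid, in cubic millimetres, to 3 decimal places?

Profile (r,z), 5 vertices: (4.5,25) (11.5,3) (19.5,9.5) (14.5,32.5) (9,40)
edge 0: (4.5,25)→(11.5,3)  cross = 4.5·3 − 11.5·25 = -274.0000; (r_i+r_j)·cross = 16·-274.0000 = -4384.0000
edge 1: (11.5,3)→(19.5,9.5)  cross = 11.5·9.5 − 19.5·3 = 50.7500; (r_i+r_j)·cross = 31·50.7500 = 1573.2500
edge 2: (19.5,9.5)→(14.5,32.5)  cross = 19.5·32.5 − 14.5·9.5 = 496.0000; (r_i+r_j)·cross = 34·496.0000 = 16864.0000
edge 3: (14.5,32.5)→(9,40)  cross = 14.5·40 − 9·32.5 = 287.5000; (r_i+r_j)·cross = 23.5·287.5000 = 6756.2500
edge 4: (9,40)→(4.5,25)  cross = 9·25 − 4.5·40 = 45.0000; (r_i+r_j)·cross = 13.5·45.0000 = 607.5000
Σcross = 605.2500 → A = |Σcross|/2 = 302.6250 mm²
Σ(r_i+r_j)·cross = 21417.0000 → first moment M = |Σ|/6 = 3569.5000
R_c = M/A = 3569.5000/302.6250 = 11.7951 mm
θ = 333° = 5.811946 rad
V = θ·R_c·A = 5.811946·11.7951·302.6250 = 20745.743 mm³

Volume = 20745.743 mm³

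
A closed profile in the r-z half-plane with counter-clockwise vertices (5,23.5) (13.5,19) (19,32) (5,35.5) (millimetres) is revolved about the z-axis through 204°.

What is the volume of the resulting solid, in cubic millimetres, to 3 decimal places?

Profile (r,z), 4 vertices: (5,23.5) (13.5,19) (19,32) (5,35.5)
edge 0: (5,23.5)→(13.5,19)  cross = 5·19 − 13.5·23.5 = -222.2500; (r_i+r_j)·cross = 18.5·-222.2500 = -4111.6250
edge 1: (13.5,19)→(19,32)  cross = 13.5·32 − 19·19 = 71.0000; (r_i+r_j)·cross = 32.5·71.0000 = 2307.5000
edge 2: (19,32)→(5,35.5)  cross = 19·35.5 − 5·32 = 514.5000; (r_i+r_j)·cross = 24·514.5000 = 12348.0000
edge 3: (5,35.5)→(5,23.5)  cross = 5·23.5 − 5·35.5 = -60.0000; (r_i+r_j)·cross = 10·-60.0000 = -600.0000
Σcross = 303.2500 → A = |Σcross|/2 = 151.6250 mm²
Σ(r_i+r_j)·cross = 9943.8750 → first moment M = |Σ|/6 = 1657.3125
R_c = M/A = 1657.3125/151.6250 = 10.9303 mm
θ = 204° = 3.560472 rad
V = θ·R_c·A = 3.560472·10.9303·151.6250 = 5900.814 mm³

Volume = 5900.814 mm³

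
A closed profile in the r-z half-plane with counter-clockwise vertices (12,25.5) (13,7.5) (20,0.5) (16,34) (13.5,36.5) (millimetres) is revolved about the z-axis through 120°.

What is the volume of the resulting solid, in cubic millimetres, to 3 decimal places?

Volume = 5136.809 mm³

Profile (r,z), 5 vertices: (12,25.5) (13,7.5) (20,0.5) (16,34) (13.5,36.5)
edge 0: (12,25.5)→(13,7.5)  cross = 12·7.5 − 13·25.5 = -241.5000; (r_i+r_j)·cross = 25·-241.5000 = -6037.5000
edge 1: (13,7.5)→(20,0.5)  cross = 13·0.5 − 20·7.5 = -143.5000; (r_i+r_j)·cross = 33·-143.5000 = -4735.5000
edge 2: (20,0.5)→(16,34)  cross = 20·34 − 16·0.5 = 672.0000; (r_i+r_j)·cross = 36·672.0000 = 24192.0000
edge 3: (16,34)→(13.5,36.5)  cross = 16·36.5 − 13.5·34 = 125.0000; (r_i+r_j)·cross = 29.5·125.0000 = 3687.5000
edge 4: (13.5,36.5)→(12,25.5)  cross = 13.5·25.5 − 12·36.5 = -93.7500; (r_i+r_j)·cross = 25.5·-93.7500 = -2390.6250
Σcross = 318.2500 → A = |Σcross|/2 = 159.1250 mm²
Σ(r_i+r_j)·cross = 14715.8750 → first moment M = |Σ|/6 = 2452.6458
R_c = M/A = 2452.6458/159.1250 = 15.4133 mm
θ = 120° = 2.094395 rad
V = θ·R_c·A = 2.094395·15.4133·159.1250 = 5136.809 mm³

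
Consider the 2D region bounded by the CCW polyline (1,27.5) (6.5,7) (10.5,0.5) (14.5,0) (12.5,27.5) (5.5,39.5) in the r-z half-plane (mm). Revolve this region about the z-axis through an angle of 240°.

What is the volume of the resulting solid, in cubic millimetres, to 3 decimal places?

Volume = 10467.787 mm³

Profile (r,z), 6 vertices: (1,27.5) (6.5,7) (10.5,0.5) (14.5,0) (12.5,27.5) (5.5,39.5)
edge 0: (1,27.5)→(6.5,7)  cross = 1·7 − 6.5·27.5 = -171.7500; (r_i+r_j)·cross = 7.5·-171.7500 = -1288.1250
edge 1: (6.5,7)→(10.5,0.5)  cross = 6.5·0.5 − 10.5·7 = -70.2500; (r_i+r_j)·cross = 17·-70.2500 = -1194.2500
edge 2: (10.5,0.5)→(14.5,0)  cross = 10.5·0 − 14.5·0.5 = -7.2500; (r_i+r_j)·cross = 25·-7.2500 = -181.2500
edge 3: (14.5,0)→(12.5,27.5)  cross = 14.5·27.5 − 12.5·0 = 398.7500; (r_i+r_j)·cross = 27·398.7500 = 10766.2500
edge 4: (12.5,27.5)→(5.5,39.5)  cross = 12.5·39.5 − 5.5·27.5 = 342.5000; (r_i+r_j)·cross = 18·342.5000 = 6165.0000
edge 5: (5.5,39.5)→(1,27.5)  cross = 5.5·27.5 − 1·39.5 = 111.7500; (r_i+r_j)·cross = 6.5·111.7500 = 726.3750
Σcross = 603.7500 → A = |Σcross|/2 = 301.8750 mm²
Σ(r_i+r_j)·cross = 14994.0000 → first moment M = |Σ|/6 = 2499.0000
R_c = M/A = 2499.0000/301.8750 = 8.2783 mm
θ = 240° = 4.188790 rad
V = θ·R_c·A = 4.188790·8.2783·301.8750 = 10467.787 mm³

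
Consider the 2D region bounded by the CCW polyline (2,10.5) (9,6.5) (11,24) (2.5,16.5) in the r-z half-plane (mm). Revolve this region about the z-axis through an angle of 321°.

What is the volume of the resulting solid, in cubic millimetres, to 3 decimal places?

Profile (r,z), 4 vertices: (2,10.5) (9,6.5) (11,24) (2.5,16.5)
edge 0: (2,10.5)→(9,6.5)  cross = 2·6.5 − 9·10.5 = -81.5000; (r_i+r_j)·cross = 11·-81.5000 = -896.5000
edge 1: (9,6.5)→(11,24)  cross = 9·24 − 11·6.5 = 144.5000; (r_i+r_j)·cross = 20·144.5000 = 2890.0000
edge 2: (11,24)→(2.5,16.5)  cross = 11·16.5 − 2.5·24 = 121.5000; (r_i+r_j)·cross = 13.5·121.5000 = 1640.2500
edge 3: (2.5,16.5)→(2,10.5)  cross = 2.5·10.5 − 2·16.5 = -6.7500; (r_i+r_j)·cross = 4.5·-6.7500 = -30.3750
Σcross = 177.7500 → A = |Σcross|/2 = 88.8750 mm²
Σ(r_i+r_j)·cross = 3603.3750 → first moment M = |Σ|/6 = 600.5625
R_c = M/A = 600.5625/88.8750 = 6.7574 mm
θ = 321° = 5.602507 rad
V = θ·R_c·A = 5.602507·6.7574·88.8750 = 3364.656 mm³

Volume = 3364.656 mm³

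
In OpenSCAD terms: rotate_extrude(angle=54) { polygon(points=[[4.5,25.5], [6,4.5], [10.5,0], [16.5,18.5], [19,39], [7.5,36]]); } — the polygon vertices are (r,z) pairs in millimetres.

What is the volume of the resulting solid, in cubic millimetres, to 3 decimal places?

Volume = 3795.515 mm³

Profile (r,z), 6 vertices: (4.5,25.5) (6,4.5) (10.5,0) (16.5,18.5) (19,39) (7.5,36)
edge 0: (4.5,25.5)→(6,4.5)  cross = 4.5·4.5 − 6·25.5 = -132.7500; (r_i+r_j)·cross = 10.5·-132.7500 = -1393.8750
edge 1: (6,4.5)→(10.5,0)  cross = 6·0 − 10.5·4.5 = -47.2500; (r_i+r_j)·cross = 16.5·-47.2500 = -779.6250
edge 2: (10.5,0)→(16.5,18.5)  cross = 10.5·18.5 − 16.5·0 = 194.2500; (r_i+r_j)·cross = 27·194.2500 = 5244.7500
edge 3: (16.5,18.5)→(19,39)  cross = 16.5·39 − 19·18.5 = 292.0000; (r_i+r_j)·cross = 35.5·292.0000 = 10366.0000
edge 4: (19,39)→(7.5,36)  cross = 19·36 − 7.5·39 = 391.5000; (r_i+r_j)·cross = 26.5·391.5000 = 10374.7500
edge 5: (7.5,36)→(4.5,25.5)  cross = 7.5·25.5 − 4.5·36 = 29.2500; (r_i+r_j)·cross = 12·29.2500 = 351.0000
Σcross = 727.0000 → A = |Σcross|/2 = 363.5000 mm²
Σ(r_i+r_j)·cross = 24163.0000 → first moment M = |Σ|/6 = 4027.1667
R_c = M/A = 4027.1667/363.5000 = 11.0789 mm
θ = 54° = 0.942478 rad
V = θ·R_c·A = 0.942478·11.0789·363.5000 = 3795.515 mm³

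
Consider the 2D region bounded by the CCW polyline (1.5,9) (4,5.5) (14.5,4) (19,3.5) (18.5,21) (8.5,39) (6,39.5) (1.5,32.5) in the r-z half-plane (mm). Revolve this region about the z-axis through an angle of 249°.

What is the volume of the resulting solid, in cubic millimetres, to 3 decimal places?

Volume = 19849.942 mm³

Profile (r,z), 8 vertices: (1.5,9) (4,5.5) (14.5,4) (19,3.5) (18.5,21) (8.5,39) (6,39.5) (1.5,32.5)
edge 0: (1.5,9)→(4,5.5)  cross = 1.5·5.5 − 4·9 = -27.7500; (r_i+r_j)·cross = 5.5·-27.7500 = -152.6250
edge 1: (4,5.5)→(14.5,4)  cross = 4·4 − 14.5·5.5 = -63.7500; (r_i+r_j)·cross = 18.5·-63.7500 = -1179.3750
edge 2: (14.5,4)→(19,3.5)  cross = 14.5·3.5 − 19·4 = -25.2500; (r_i+r_j)·cross = 33.5·-25.2500 = -845.8750
edge 3: (19,3.5)→(18.5,21)  cross = 19·21 − 18.5·3.5 = 334.2500; (r_i+r_j)·cross = 37.5·334.2500 = 12534.3750
edge 4: (18.5,21)→(8.5,39)  cross = 18.5·39 − 8.5·21 = 543.0000; (r_i+r_j)·cross = 27·543.0000 = 14661.0000
edge 5: (8.5,39)→(6,39.5)  cross = 8.5·39.5 − 6·39 = 101.7500; (r_i+r_j)·cross = 14.5·101.7500 = 1475.3750
edge 6: (6,39.5)→(1.5,32.5)  cross = 6·32.5 − 1.5·39.5 = 135.7500; (r_i+r_j)·cross = 7.5·135.7500 = 1018.1250
edge 7: (1.5,32.5)→(1.5,9)  cross = 1.5·9 − 1.5·32.5 = -35.2500; (r_i+r_j)·cross = 3·-35.2500 = -105.7500
Σcross = 962.7500 → A = |Σcross|/2 = 481.3750 mm²
Σ(r_i+r_j)·cross = 27405.2500 → first moment M = |Σ|/6 = 4567.5417
R_c = M/A = 4567.5417/481.3750 = 9.4885 mm
θ = 249° = 4.345870 rad
V = θ·R_c·A = 4.345870·9.4885·481.3750 = 19849.942 mm³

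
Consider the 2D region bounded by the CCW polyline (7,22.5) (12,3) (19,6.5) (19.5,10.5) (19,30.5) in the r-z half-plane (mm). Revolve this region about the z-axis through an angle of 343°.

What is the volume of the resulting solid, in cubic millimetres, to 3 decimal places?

Profile (r,z), 5 vertices: (7,22.5) (12,3) (19,6.5) (19.5,10.5) (19,30.5)
edge 0: (7,22.5)→(12,3)  cross = 7·3 − 12·22.5 = -249.0000; (r_i+r_j)·cross = 19·-249.0000 = -4731.0000
edge 1: (12,3)→(19,6.5)  cross = 12·6.5 − 19·3 = 21.0000; (r_i+r_j)·cross = 31·21.0000 = 651.0000
edge 2: (19,6.5)→(19.5,10.5)  cross = 19·10.5 − 19.5·6.5 = 72.7500; (r_i+r_j)·cross = 38.5·72.7500 = 2800.8750
edge 3: (19.5,10.5)→(19,30.5)  cross = 19.5·30.5 − 19·10.5 = 395.2500; (r_i+r_j)·cross = 38.5·395.2500 = 15217.1250
edge 4: (19,30.5)→(7,22.5)  cross = 19·22.5 − 7·30.5 = 214.0000; (r_i+r_j)·cross = 26·214.0000 = 5564.0000
Σcross = 454.0000 → A = |Σcross|/2 = 227.0000 mm²
Σ(r_i+r_j)·cross = 19502.0000 → first moment M = |Σ|/6 = 3250.3333
R_c = M/A = 3250.3333/227.0000 = 14.3186 mm
θ = 343° = 5.986479 rad
V = θ·R_c·A = 5.986479·14.3186·227.0000 = 19458.053 mm³

Volume = 19458.053 mm³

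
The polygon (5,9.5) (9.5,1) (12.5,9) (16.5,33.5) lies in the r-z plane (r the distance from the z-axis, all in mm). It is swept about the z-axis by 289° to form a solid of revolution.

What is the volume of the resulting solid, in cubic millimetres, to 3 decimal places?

Profile (r,z), 4 vertices: (5,9.5) (9.5,1) (12.5,9) (16.5,33.5)
edge 0: (5,9.5)→(9.5,1)  cross = 5·1 − 9.5·9.5 = -85.2500; (r_i+r_j)·cross = 14.5·-85.2500 = -1236.1250
edge 1: (9.5,1)→(12.5,9)  cross = 9.5·9 − 12.5·1 = 73.0000; (r_i+r_j)·cross = 22·73.0000 = 1606.0000
edge 2: (12.5,9)→(16.5,33.5)  cross = 12.5·33.5 − 16.5·9 = 270.2500; (r_i+r_j)·cross = 29·270.2500 = 7837.2500
edge 3: (16.5,33.5)→(5,9.5)  cross = 16.5·9.5 − 5·33.5 = -10.7500; (r_i+r_j)·cross = 21.5·-10.7500 = -231.1250
Σcross = 247.2500 → A = |Σcross|/2 = 123.6250 mm²
Σ(r_i+r_j)·cross = 7976.0000 → first moment M = |Σ|/6 = 1329.3333
R_c = M/A = 1329.3333/123.6250 = 10.7529 mm
θ = 289° = 5.044002 rad
V = θ·R_c·A = 5.044002·10.7529·123.6250 = 6705.159 mm³

Volume = 6705.159 mm³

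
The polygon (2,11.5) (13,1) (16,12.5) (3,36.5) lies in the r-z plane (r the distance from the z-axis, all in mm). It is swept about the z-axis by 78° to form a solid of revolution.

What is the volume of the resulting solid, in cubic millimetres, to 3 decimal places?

Volume = 2774.218 mm³

Profile (r,z), 4 vertices: (2,11.5) (13,1) (16,12.5) (3,36.5)
edge 0: (2,11.5)→(13,1)  cross = 2·1 − 13·11.5 = -147.5000; (r_i+r_j)·cross = 15·-147.5000 = -2212.5000
edge 1: (13,1)→(16,12.5)  cross = 13·12.5 − 16·1 = 146.5000; (r_i+r_j)·cross = 29·146.5000 = 4248.5000
edge 2: (16,12.5)→(3,36.5)  cross = 16·36.5 − 3·12.5 = 546.5000; (r_i+r_j)·cross = 19·546.5000 = 10383.5000
edge 3: (3,36.5)→(2,11.5)  cross = 3·11.5 − 2·36.5 = -38.5000; (r_i+r_j)·cross = 5·-38.5000 = -192.5000
Σcross = 507.0000 → A = |Σcross|/2 = 253.5000 mm²
Σ(r_i+r_j)·cross = 12227.0000 → first moment M = |Σ|/6 = 2037.8333
R_c = M/A = 2037.8333/253.5000 = 8.0388 mm
θ = 78° = 1.361357 rad
V = θ·R_c·A = 1.361357·8.0388·253.5000 = 2774.218 mm³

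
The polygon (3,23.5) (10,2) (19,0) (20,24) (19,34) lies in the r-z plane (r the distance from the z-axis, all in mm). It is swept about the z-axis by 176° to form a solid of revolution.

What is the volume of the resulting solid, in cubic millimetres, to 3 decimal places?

Profile (r,z), 5 vertices: (3,23.5) (10,2) (19,0) (20,24) (19,34)
edge 0: (3,23.5)→(10,2)  cross = 3·2 − 10·23.5 = -229.0000; (r_i+r_j)·cross = 13·-229.0000 = -2977.0000
edge 1: (10,2)→(19,0)  cross = 10·0 − 19·2 = -38.0000; (r_i+r_j)·cross = 29·-38.0000 = -1102.0000
edge 2: (19,0)→(20,24)  cross = 19·24 − 20·0 = 456.0000; (r_i+r_j)·cross = 39·456.0000 = 17784.0000
edge 3: (20,24)→(19,34)  cross = 20·34 − 19·24 = 224.0000; (r_i+r_j)·cross = 39·224.0000 = 8736.0000
edge 4: (19,34)→(3,23.5)  cross = 19·23.5 − 3·34 = 344.5000; (r_i+r_j)·cross = 22·344.5000 = 7579.0000
Σcross = 757.5000 → A = |Σcross|/2 = 378.7500 mm²
Σ(r_i+r_j)·cross = 30020.0000 → first moment M = |Σ|/6 = 5003.3333
R_c = M/A = 5003.3333/378.7500 = 13.2101 mm
θ = 176° = 3.071779 rad
V = θ·R_c·A = 3.071779·13.2101·378.7500 = 15369.137 mm³

Volume = 15369.137 mm³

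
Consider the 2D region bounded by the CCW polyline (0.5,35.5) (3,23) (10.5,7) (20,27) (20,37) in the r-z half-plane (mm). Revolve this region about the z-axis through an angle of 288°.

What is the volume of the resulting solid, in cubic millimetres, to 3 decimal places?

Profile (r,z), 5 vertices: (0.5,35.5) (3,23) (10.5,7) (20,27) (20,37)
edge 0: (0.5,35.5)→(3,23)  cross = 0.5·23 − 3·35.5 = -95.0000; (r_i+r_j)·cross = 3.5·-95.0000 = -332.5000
edge 1: (3,23)→(10.5,7)  cross = 3·7 − 10.5·23 = -220.5000; (r_i+r_j)·cross = 13.5·-220.5000 = -2976.7500
edge 2: (10.5,7)→(20,27)  cross = 10.5·27 − 20·7 = 143.5000; (r_i+r_j)·cross = 30.5·143.5000 = 4376.7500
edge 3: (20,27)→(20,37)  cross = 20·37 − 20·27 = 200.0000; (r_i+r_j)·cross = 40·200.0000 = 8000.0000
edge 4: (20,37)→(0.5,35.5)  cross = 20·35.5 − 0.5·37 = 691.5000; (r_i+r_j)·cross = 20.5·691.5000 = 14175.7500
Σcross = 719.5000 → A = |Σcross|/2 = 359.7500 mm²
Σ(r_i+r_j)·cross = 23243.2500 → first moment M = |Σ|/6 = 3873.8750
R_c = M/A = 3873.8750/359.7500 = 10.7682 mm
θ = 288° = 5.026548 rad
V = θ·R_c·A = 5.026548·10.7682·359.7500 = 19472.220 mm³

Volume = 19472.220 mm³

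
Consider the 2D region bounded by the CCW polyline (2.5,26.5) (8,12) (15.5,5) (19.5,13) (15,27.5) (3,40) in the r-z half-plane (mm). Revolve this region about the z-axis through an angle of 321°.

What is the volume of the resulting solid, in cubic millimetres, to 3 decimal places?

Volume = 17996.536 mm³

Profile (r,z), 6 vertices: (2.5,26.5) (8,12) (15.5,5) (19.5,13) (15,27.5) (3,40)
edge 0: (2.5,26.5)→(8,12)  cross = 2.5·12 − 8·26.5 = -182.0000; (r_i+r_j)·cross = 10.5·-182.0000 = -1911.0000
edge 1: (8,12)→(15.5,5)  cross = 8·5 − 15.5·12 = -146.0000; (r_i+r_j)·cross = 23.5·-146.0000 = -3431.0000
edge 2: (15.5,5)→(19.5,13)  cross = 15.5·13 − 19.5·5 = 104.0000; (r_i+r_j)·cross = 35·104.0000 = 3640.0000
edge 3: (19.5,13)→(15,27.5)  cross = 19.5·27.5 − 15·13 = 341.2500; (r_i+r_j)·cross = 34.5·341.2500 = 11773.1250
edge 4: (15,27.5)→(3,40)  cross = 15·40 − 3·27.5 = 517.5000; (r_i+r_j)·cross = 18·517.5000 = 9315.0000
edge 5: (3,40)→(2.5,26.5)  cross = 3·26.5 − 2.5·40 = -20.5000; (r_i+r_j)·cross = 5.5·-20.5000 = -112.7500
Σcross = 614.2500 → A = |Σcross|/2 = 307.1250 mm²
Σ(r_i+r_j)·cross = 19273.3750 → first moment M = |Σ|/6 = 3212.2292
R_c = M/A = 3212.2292/307.1250 = 10.4590 mm
θ = 321° = 5.602507 rad
V = θ·R_c·A = 5.602507·10.4590·307.1250 = 17996.536 mm³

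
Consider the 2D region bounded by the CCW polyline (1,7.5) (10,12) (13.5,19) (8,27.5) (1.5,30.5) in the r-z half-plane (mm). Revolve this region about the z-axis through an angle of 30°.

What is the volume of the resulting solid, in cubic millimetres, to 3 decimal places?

Volume = 572.195 mm³

Profile (r,z), 5 vertices: (1,7.5) (10,12) (13.5,19) (8,27.5) (1.5,30.5)
edge 0: (1,7.5)→(10,12)  cross = 1·12 − 10·7.5 = -63.0000; (r_i+r_j)·cross = 11·-63.0000 = -693.0000
edge 1: (10,12)→(13.5,19)  cross = 10·19 − 13.5·12 = 28.0000; (r_i+r_j)·cross = 23.5·28.0000 = 658.0000
edge 2: (13.5,19)→(8,27.5)  cross = 13.5·27.5 − 8·19 = 219.2500; (r_i+r_j)·cross = 21.5·219.2500 = 4713.8750
edge 3: (8,27.5)→(1.5,30.5)  cross = 8·30.5 − 1.5·27.5 = 202.7500; (r_i+r_j)·cross = 9.5·202.7500 = 1926.1250
edge 4: (1.5,30.5)→(1,7.5)  cross = 1.5·7.5 − 1·30.5 = -19.2500; (r_i+r_j)·cross = 2.5·-19.2500 = -48.1250
Σcross = 367.7500 → A = |Σcross|/2 = 183.8750 mm²
Σ(r_i+r_j)·cross = 6556.8750 → first moment M = |Σ|/6 = 1092.8125
R_c = M/A = 1092.8125/183.8750 = 5.9432 mm
θ = 30° = 0.523599 rad
V = θ·R_c·A = 0.523599·5.9432·183.8750 = 572.195 mm³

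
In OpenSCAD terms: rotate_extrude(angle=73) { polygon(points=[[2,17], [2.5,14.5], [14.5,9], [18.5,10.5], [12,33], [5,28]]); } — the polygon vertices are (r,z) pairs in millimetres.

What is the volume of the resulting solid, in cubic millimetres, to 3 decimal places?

Volume = 3007.809 mm³

Profile (r,z), 6 vertices: (2,17) (2.5,14.5) (14.5,9) (18.5,10.5) (12,33) (5,28)
edge 0: (2,17)→(2.5,14.5)  cross = 2·14.5 − 2.5·17 = -13.5000; (r_i+r_j)·cross = 4.5·-13.5000 = -60.7500
edge 1: (2.5,14.5)→(14.5,9)  cross = 2.5·9 − 14.5·14.5 = -187.7500; (r_i+r_j)·cross = 17·-187.7500 = -3191.7500
edge 2: (14.5,9)→(18.5,10.5)  cross = 14.5·10.5 − 18.5·9 = -14.2500; (r_i+r_j)·cross = 33·-14.2500 = -470.2500
edge 3: (18.5,10.5)→(12,33)  cross = 18.5·33 − 12·10.5 = 484.5000; (r_i+r_j)·cross = 30.5·484.5000 = 14777.2500
edge 4: (12,33)→(5,28)  cross = 12·28 − 5·33 = 171.0000; (r_i+r_j)·cross = 17·171.0000 = 2907.0000
edge 5: (5,28)→(2,17)  cross = 5·17 − 2·28 = 29.0000; (r_i+r_j)·cross = 7·29.0000 = 203.0000
Σcross = 469.0000 → A = |Σcross|/2 = 234.5000 mm²
Σ(r_i+r_j)·cross = 14164.5000 → first moment M = |Σ|/6 = 2360.7500
R_c = M/A = 2360.7500/234.5000 = 10.0672 mm
θ = 73° = 1.274090 rad
V = θ·R_c·A = 1.274090·10.0672·234.5000 = 3007.809 mm³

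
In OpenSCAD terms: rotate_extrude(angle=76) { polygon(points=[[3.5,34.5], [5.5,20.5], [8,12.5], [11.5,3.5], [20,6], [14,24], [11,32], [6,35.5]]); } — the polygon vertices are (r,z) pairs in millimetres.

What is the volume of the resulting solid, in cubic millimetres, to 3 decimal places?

Profile (r,z), 8 vertices: (3.5,34.5) (5.5,20.5) (8,12.5) (11.5,3.5) (20,6) (14,24) (11,32) (6,35.5)
edge 0: (3.5,34.5)→(5.5,20.5)  cross = 3.5·20.5 − 5.5·34.5 = -118.0000; (r_i+r_j)·cross = 9·-118.0000 = -1062.0000
edge 1: (5.5,20.5)→(8,12.5)  cross = 5.5·12.5 − 8·20.5 = -95.2500; (r_i+r_j)·cross = 13.5·-95.2500 = -1285.8750
edge 2: (8,12.5)→(11.5,3.5)  cross = 8·3.5 − 11.5·12.5 = -115.7500; (r_i+r_j)·cross = 19.5·-115.7500 = -2257.1250
edge 3: (11.5,3.5)→(20,6)  cross = 11.5·6 − 20·3.5 = -1.0000; (r_i+r_j)·cross = 31.5·-1.0000 = -31.5000
edge 4: (20,6)→(14,24)  cross = 20·24 − 14·6 = 396.0000; (r_i+r_j)·cross = 34·396.0000 = 13464.0000
edge 5: (14,24)→(11,32)  cross = 14·32 − 11·24 = 184.0000; (r_i+r_j)·cross = 25·184.0000 = 4600.0000
edge 6: (11,32)→(6,35.5)  cross = 11·35.5 − 6·32 = 198.5000; (r_i+r_j)·cross = 17·198.5000 = 3374.5000
edge 7: (6,35.5)→(3.5,34.5)  cross = 6·34.5 − 3.5·35.5 = 82.7500; (r_i+r_j)·cross = 9.5·82.7500 = 786.1250
Σcross = 531.2500 → A = |Σcross|/2 = 265.6250 mm²
Σ(r_i+r_j)·cross = 17588.1250 → first moment M = |Σ|/6 = 2931.3542
R_c = M/A = 2931.3542/265.6250 = 11.0357 mm
θ = 76° = 1.326450 rad
V = θ·R_c·A = 1.326450·11.0357·265.6250 = 3888.295 mm³

Volume = 3888.295 mm³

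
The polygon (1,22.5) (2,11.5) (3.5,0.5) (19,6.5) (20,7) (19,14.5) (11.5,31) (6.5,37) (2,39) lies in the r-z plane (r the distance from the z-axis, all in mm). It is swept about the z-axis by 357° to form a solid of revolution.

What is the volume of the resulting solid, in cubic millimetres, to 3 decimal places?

Volume = 25625.438 mm³

Profile (r,z), 9 vertices: (1,22.5) (2,11.5) (3.5,0.5) (19,6.5) (20,7) (19,14.5) (11.5,31) (6.5,37) (2,39)
edge 0: (1,22.5)→(2,11.5)  cross = 1·11.5 − 2·22.5 = -33.5000; (r_i+r_j)·cross = 3·-33.5000 = -100.5000
edge 1: (2,11.5)→(3.5,0.5)  cross = 2·0.5 − 3.5·11.5 = -39.2500; (r_i+r_j)·cross = 5.5·-39.2500 = -215.8750
edge 2: (3.5,0.5)→(19,6.5)  cross = 3.5·6.5 − 19·0.5 = 13.2500; (r_i+r_j)·cross = 22.5·13.2500 = 298.1250
edge 3: (19,6.5)→(20,7)  cross = 19·7 − 20·6.5 = 3.0000; (r_i+r_j)·cross = 39·3.0000 = 117.0000
edge 4: (20,7)→(19,14.5)  cross = 20·14.5 − 19·7 = 157.0000; (r_i+r_j)·cross = 39·157.0000 = 6123.0000
edge 5: (19,14.5)→(11.5,31)  cross = 19·31 − 11.5·14.5 = 422.2500; (r_i+r_j)·cross = 30.5·422.2500 = 12878.6250
edge 6: (11.5,31)→(6.5,37)  cross = 11.5·37 − 6.5·31 = 224.0000; (r_i+r_j)·cross = 18·224.0000 = 4032.0000
edge 7: (6.5,37)→(2,39)  cross = 6.5·39 − 2·37 = 179.5000; (r_i+r_j)·cross = 8.5·179.5000 = 1525.7500
edge 8: (2,39)→(1,22.5)  cross = 2·22.5 − 1·39 = 6.0000; (r_i+r_j)·cross = 3·6.0000 = 18.0000
Σcross = 932.2500 → A = |Σcross|/2 = 466.1250 mm²
Σ(r_i+r_j)·cross = 24676.1250 → first moment M = |Σ|/6 = 4112.6875
R_c = M/A = 4112.6875/466.1250 = 8.8231 mm
θ = 357° = 6.230825 rad
V = θ·R_c·A = 6.230825·8.8231·466.1250 = 25625.438 mm³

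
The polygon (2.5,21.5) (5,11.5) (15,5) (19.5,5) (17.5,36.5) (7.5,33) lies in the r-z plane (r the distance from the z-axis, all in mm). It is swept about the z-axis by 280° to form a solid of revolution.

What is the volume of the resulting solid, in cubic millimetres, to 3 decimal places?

Volume = 22122.790 mm³

Profile (r,z), 6 vertices: (2.5,21.5) (5,11.5) (15,5) (19.5,5) (17.5,36.5) (7.5,33)
edge 0: (2.5,21.5)→(5,11.5)  cross = 2.5·11.5 − 5·21.5 = -78.7500; (r_i+r_j)·cross = 7.5·-78.7500 = -590.6250
edge 1: (5,11.5)→(15,5)  cross = 5·5 − 15·11.5 = -147.5000; (r_i+r_j)·cross = 20·-147.5000 = -2950.0000
edge 2: (15,5)→(19.5,5)  cross = 15·5 − 19.5·5 = -22.5000; (r_i+r_j)·cross = 34.5·-22.5000 = -776.2500
edge 3: (19.5,5)→(17.5,36.5)  cross = 19.5·36.5 − 17.5·5 = 624.2500; (r_i+r_j)·cross = 37·624.2500 = 23097.2500
edge 4: (17.5,36.5)→(7.5,33)  cross = 17.5·33 − 7.5·36.5 = 303.7500; (r_i+r_j)·cross = 25·303.7500 = 7593.7500
edge 5: (7.5,33)→(2.5,21.5)  cross = 7.5·21.5 − 2.5·33 = 78.7500; (r_i+r_j)·cross = 10·78.7500 = 787.5000
Σcross = 758.0000 → A = |Σcross|/2 = 379.0000 mm²
Σ(r_i+r_j)·cross = 27161.6250 → first moment M = |Σ|/6 = 4526.9375
R_c = M/A = 4526.9375/379.0000 = 11.9444 mm
θ = 280° = 4.886922 rad
V = θ·R_c·A = 4.886922·11.9444·379.0000 = 22122.790 mm³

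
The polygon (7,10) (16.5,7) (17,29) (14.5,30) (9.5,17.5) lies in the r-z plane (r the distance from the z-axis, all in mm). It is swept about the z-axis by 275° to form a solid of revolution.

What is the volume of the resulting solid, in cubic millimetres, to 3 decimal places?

Volume = 8745.572 mm³

Profile (r,z), 5 vertices: (7,10) (16.5,7) (17,29) (14.5,30) (9.5,17.5)
edge 0: (7,10)→(16.5,7)  cross = 7·7 − 16.5·10 = -116.0000; (r_i+r_j)·cross = 23.5·-116.0000 = -2726.0000
edge 1: (16.5,7)→(17,29)  cross = 16.5·29 − 17·7 = 359.5000; (r_i+r_j)·cross = 33.5·359.5000 = 12043.2500
edge 2: (17,29)→(14.5,30)  cross = 17·30 − 14.5·29 = 89.5000; (r_i+r_j)·cross = 31.5·89.5000 = 2819.2500
edge 3: (14.5,30)→(9.5,17.5)  cross = 14.5·17.5 − 9.5·30 = -31.2500; (r_i+r_j)·cross = 24·-31.2500 = -750.0000
edge 4: (9.5,17.5)→(7,10)  cross = 9.5·10 − 7·17.5 = -27.5000; (r_i+r_j)·cross = 16.5·-27.5000 = -453.7500
Σcross = 274.2500 → A = |Σcross|/2 = 137.1250 mm²
Σ(r_i+r_j)·cross = 10932.7500 → first moment M = |Σ|/6 = 1822.1250
R_c = M/A = 1822.1250/137.1250 = 13.2881 mm
θ = 275° = 4.799655 rad
V = θ·R_c·A = 4.799655·13.2881·137.1250 = 8745.572 mm³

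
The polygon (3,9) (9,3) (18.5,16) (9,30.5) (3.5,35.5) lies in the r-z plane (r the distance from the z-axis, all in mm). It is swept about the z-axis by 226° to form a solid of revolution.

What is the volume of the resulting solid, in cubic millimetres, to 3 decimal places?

Profile (r,z), 5 vertices: (3,9) (9,3) (18.5,16) (9,30.5) (3.5,35.5)
edge 0: (3,9)→(9,3)  cross = 3·3 − 9·9 = -72.0000; (r_i+r_j)·cross = 12·-72.0000 = -864.0000
edge 1: (9,3)→(18.5,16)  cross = 9·16 − 18.5·3 = 88.5000; (r_i+r_j)·cross = 27.5·88.5000 = 2433.7500
edge 2: (18.5,16)→(9,30.5)  cross = 18.5·30.5 − 9·16 = 420.2500; (r_i+r_j)·cross = 27.5·420.2500 = 11556.8750
edge 3: (9,30.5)→(3.5,35.5)  cross = 9·35.5 − 3.5·30.5 = 212.7500; (r_i+r_j)·cross = 12.5·212.7500 = 2659.3750
edge 4: (3.5,35.5)→(3,9)  cross = 3.5·9 − 3·35.5 = -75.0000; (r_i+r_j)·cross = 6.5·-75.0000 = -487.5000
Σcross = 574.5000 → A = |Σcross|/2 = 287.2500 mm²
Σ(r_i+r_j)·cross = 15298.5000 → first moment M = |Σ|/6 = 2549.7500
R_c = M/A = 2549.7500/287.2500 = 8.8764 mm
θ = 226° = 3.944444 rad
V = θ·R_c·A = 3.944444·8.8764·287.2500 = 10057.346 mm³

Volume = 10057.346 mm³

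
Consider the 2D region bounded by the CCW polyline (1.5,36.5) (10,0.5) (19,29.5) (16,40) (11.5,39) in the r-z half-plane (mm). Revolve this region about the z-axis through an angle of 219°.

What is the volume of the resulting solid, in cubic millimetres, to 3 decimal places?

Volume = 14892.125 mm³

Profile (r,z), 5 vertices: (1.5,36.5) (10,0.5) (19,29.5) (16,40) (11.5,39)
edge 0: (1.5,36.5)→(10,0.5)  cross = 1.5·0.5 − 10·36.5 = -364.2500; (r_i+r_j)·cross = 11.5·-364.2500 = -4188.8750
edge 1: (10,0.5)→(19,29.5)  cross = 10·29.5 − 19·0.5 = 285.5000; (r_i+r_j)·cross = 29·285.5000 = 8279.5000
edge 2: (19,29.5)→(16,40)  cross = 19·40 − 16·29.5 = 288.0000; (r_i+r_j)·cross = 35·288.0000 = 10080.0000
edge 3: (16,40)→(11.5,39)  cross = 16·39 − 11.5·40 = 164.0000; (r_i+r_j)·cross = 27.5·164.0000 = 4510.0000
edge 4: (11.5,39)→(1.5,36.5)  cross = 11.5·36.5 − 1.5·39 = 361.2500; (r_i+r_j)·cross = 13·361.2500 = 4696.2500
Σcross = 734.5000 → A = |Σcross|/2 = 367.2500 mm²
Σ(r_i+r_j)·cross = 23376.8750 → first moment M = |Σ|/6 = 3896.1458
R_c = M/A = 3896.1458/367.2500 = 10.6090 mm
θ = 219° = 3.822271 rad
V = θ·R_c·A = 3.822271·10.6090·367.2500 = 14892.125 mm³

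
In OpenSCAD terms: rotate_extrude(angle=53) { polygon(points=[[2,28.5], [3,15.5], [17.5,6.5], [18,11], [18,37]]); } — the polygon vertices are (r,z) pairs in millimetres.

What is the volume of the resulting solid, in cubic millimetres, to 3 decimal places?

Volume = 3526.637 mm³

Profile (r,z), 5 vertices: (2,28.5) (3,15.5) (17.5,6.5) (18,11) (18,37)
edge 0: (2,28.5)→(3,15.5)  cross = 2·15.5 − 3·28.5 = -54.5000; (r_i+r_j)·cross = 5·-54.5000 = -272.5000
edge 1: (3,15.5)→(17.5,6.5)  cross = 3·6.5 − 17.5·15.5 = -251.7500; (r_i+r_j)·cross = 20.5·-251.7500 = -5160.8750
edge 2: (17.5,6.5)→(18,11)  cross = 17.5·11 − 18·6.5 = 75.5000; (r_i+r_j)·cross = 35.5·75.5000 = 2680.2500
edge 3: (18,11)→(18,37)  cross = 18·37 − 18·11 = 468.0000; (r_i+r_j)·cross = 36·468.0000 = 16848.0000
edge 4: (18,37)→(2,28.5)  cross = 18·28.5 − 2·37 = 439.0000; (r_i+r_j)·cross = 20·439.0000 = 8780.0000
Σcross = 676.2500 → A = |Σcross|/2 = 338.1250 mm²
Σ(r_i+r_j)·cross = 22874.8750 → first moment M = |Σ|/6 = 3812.4792
R_c = M/A = 3812.4792/338.1250 = 11.2754 mm
θ = 53° = 0.925025 rad
V = θ·R_c·A = 0.925025·11.2754·338.1250 = 3526.637 mm³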